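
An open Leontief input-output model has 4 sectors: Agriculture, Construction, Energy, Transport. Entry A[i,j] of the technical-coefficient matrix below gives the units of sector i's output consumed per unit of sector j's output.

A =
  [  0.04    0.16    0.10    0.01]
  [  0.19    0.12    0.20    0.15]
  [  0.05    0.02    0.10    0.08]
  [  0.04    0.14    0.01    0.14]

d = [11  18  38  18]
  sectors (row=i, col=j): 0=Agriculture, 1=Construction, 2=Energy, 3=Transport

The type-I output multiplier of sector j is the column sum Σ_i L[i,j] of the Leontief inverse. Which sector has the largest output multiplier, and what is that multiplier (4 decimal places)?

Form M = I − A:
  [  0.96   -0.16   -0.10   -0.01]
  [ -0.19    0.88   -0.20   -0.15]
  [ -0.05   -0.02    0.90   -0.08]
  [ -0.04   -0.14   -0.01    0.86]
Leontief inverse L = M⁻¹:
  [  1.0955    0.2135    0.1699    0.0658]
  [  0.2700    1.2316    0.3064    0.2465]
  [  0.0754    0.0580    1.1337    0.1164]
  [  0.0958    0.2111    0.0710    1.2073]
Total output x = L · d:
  x_0 = 1.0955·11 + 0.2135·18 + 0.1699·38 + 0.0658·18 = 23.5342
  x_1 = 0.2700·11 + 1.2316·18 + 0.3064·38 + 0.2465·18 = 41.2199
  x_2 = 0.0754·11 + 0.0580·18 + 1.1337·38 + 0.1164·18 = 47.0485
  x_3 = 0.0958·11 + 0.2111·18 + 0.0710·38 + 1.2073·18 = 29.2821
Output multipliers (column sums of L):
  Agriculture: 1.5367
  Construction: 1.7142
  Energy: 1.6810
  Transport: 1.6360

Construction (1.7142)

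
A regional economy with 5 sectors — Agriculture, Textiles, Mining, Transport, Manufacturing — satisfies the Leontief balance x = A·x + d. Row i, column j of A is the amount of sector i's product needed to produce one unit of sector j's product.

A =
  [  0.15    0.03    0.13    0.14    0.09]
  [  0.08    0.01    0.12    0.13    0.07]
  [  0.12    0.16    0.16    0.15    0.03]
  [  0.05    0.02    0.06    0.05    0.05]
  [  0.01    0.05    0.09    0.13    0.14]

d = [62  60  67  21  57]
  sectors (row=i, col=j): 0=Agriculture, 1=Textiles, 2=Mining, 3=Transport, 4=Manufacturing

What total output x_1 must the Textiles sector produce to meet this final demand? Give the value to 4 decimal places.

Form M = I − A:
  [  0.85   -0.03   -0.13   -0.14   -0.09]
  [ -0.08    0.99   -0.12   -0.13   -0.07]
  [ -0.12   -0.16    0.84   -0.15   -0.03]
  [ -0.05   -0.02   -0.06    0.95   -0.05]
  [ -0.01   -0.05   -0.09   -0.13    0.86]
Leontief inverse L = M⁻¹:
  [  1.2355    0.0893    0.2392    0.2539    0.1597]
  [  0.1419    1.0573    0.2012    0.2138    0.1204]
  [  0.2208    0.2257    1.2880    0.2808    0.1027]
  [  0.0850    0.0461    0.1069    1.0993    0.0803]
  [  0.0586    0.0931    0.1654    0.2110    1.1945]
Total output x = L · d:
  x_0 = 1.2355·62 + 0.0893·60 + 0.2392·67 + 0.2539·21 + 0.1597·57 = 112.4152
  x_1 = 0.1419·62 + 1.0573·60 + 0.2012·67 + 0.2138·21 + 0.1204·57 = 97.0669
  x_2 = 0.2208·62 + 0.2257·60 + 1.2880·67 + 0.2808·21 + 0.1027·57 = 125.2792
  x_3 = 0.0850·62 + 0.0461·60 + 0.1069·67 + 1.0993·21 + 0.0803·57 = 42.8630
  x_4 = 0.0586·62 + 0.0931·60 + 0.1654·67 + 0.2110·21 + 1.1945·57 = 92.8196

97.0669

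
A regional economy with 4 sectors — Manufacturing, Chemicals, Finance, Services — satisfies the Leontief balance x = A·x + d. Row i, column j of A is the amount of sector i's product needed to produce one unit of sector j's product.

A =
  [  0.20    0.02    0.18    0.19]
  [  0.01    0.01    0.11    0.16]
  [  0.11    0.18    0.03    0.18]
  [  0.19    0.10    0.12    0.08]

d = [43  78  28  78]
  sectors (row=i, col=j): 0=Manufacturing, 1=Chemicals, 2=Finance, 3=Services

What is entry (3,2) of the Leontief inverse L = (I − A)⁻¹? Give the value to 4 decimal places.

Form M = I − A:
  [  0.80   -0.02   -0.18   -0.19]
  [ -0.01    0.99   -0.11   -0.16]
  [ -0.11   -0.18    0.97   -0.18]
  [ -0.19   -0.10   -0.12    0.92]
Leontief inverse L = M⁻¹:
  [  1.3826    0.1226    0.3161    0.3687]
  [  0.0927    1.0664    0.1675    0.2374]
  [  0.2345    0.2439    1.1410    0.3141]
  [  0.3262    0.1731    0.2323    1.2299]
Total output x = L · d:
  x_0 = 1.3826·43 + 0.1226·78 + 0.3161·28 + 0.3687·78 = 106.6248
  x_1 = 0.0927·43 + 1.0664·78 + 0.1675·28 + 0.2374·78 = 110.3746
  x_2 = 0.2345·43 + 0.2439·78 + 1.1410·28 + 0.3141·78 = 85.5556
  x_3 = 0.3262·43 + 0.1731·78 + 0.2323·28 + 1.2299·78 = 129.9596

L[3,2] = 0.2323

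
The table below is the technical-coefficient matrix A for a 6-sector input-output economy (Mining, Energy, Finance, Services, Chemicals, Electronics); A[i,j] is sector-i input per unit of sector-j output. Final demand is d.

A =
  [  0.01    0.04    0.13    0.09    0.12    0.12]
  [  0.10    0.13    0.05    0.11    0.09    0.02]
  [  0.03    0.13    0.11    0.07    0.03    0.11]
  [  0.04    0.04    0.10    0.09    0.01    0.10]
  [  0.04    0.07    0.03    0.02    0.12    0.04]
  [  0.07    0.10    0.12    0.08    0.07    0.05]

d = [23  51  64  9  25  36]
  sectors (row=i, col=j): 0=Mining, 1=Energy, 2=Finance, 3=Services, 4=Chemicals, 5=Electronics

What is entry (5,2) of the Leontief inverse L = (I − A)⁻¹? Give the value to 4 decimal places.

L[5,2] = 0.1984

Form M = I − A:
  [  0.99   -0.04   -0.13   -0.09   -0.12   -0.12]
  [ -0.10    0.87   -0.05   -0.11   -0.09   -0.02]
  [ -0.03   -0.13    0.89   -0.07   -0.03   -0.11]
  [ -0.04   -0.04   -0.10    0.91   -0.01   -0.10]
  [ -0.04   -0.07   -0.03   -0.02    0.88   -0.04]
  [ -0.07   -0.10   -0.12   -0.08   -0.07    0.95]
Leontief inverse L = M⁻¹:
  [  1.0554    0.1226    0.2094    0.1554    0.1800    0.1841]
  [  0.1451    1.2054    0.1258    0.1805    0.1561    0.0838]
  [  0.0791    0.2146    1.1892    0.1422    0.0885    0.1709]
  [  0.0748    0.1031    0.1680    1.1464    0.0517    0.1539]
  [  0.0691    0.1193    0.0729    0.0591    1.1671    0.0750]
  [  0.1144    0.1805    0.1984    0.1493    0.1312    1.1151]
Total output x = L · d:
  x_0 = 1.0554·23 + 0.1226·51 + 0.2094·64 + 0.1554·9 + 0.1800·25 + 0.1841·36 = 56.4548
  x_1 = 0.1451·23 + 1.2054·51 + 0.1258·64 + 0.1805·9 + 0.1561·25 + 0.0838·36 = 81.4053
  x_2 = 0.0791·23 + 0.2146·51 + 1.1892·64 + 0.1422·9 + 0.0885·25 + 0.1709·36 = 98.5215
  x_3 = 0.0748·23 + 0.1031·51 + 0.1680·64 + 1.1464·9 + 0.0517·25 + 0.1539·36 = 34.8840
  x_4 = 0.0691·23 + 0.1193·51 + 0.0729·64 + 0.0591·9 + 1.1671·25 + 0.0750·36 = 44.7523
  x_5 = 0.1144·23 + 0.1805·51 + 0.1984·64 + 0.1493·9 + 0.1312·25 + 1.1151·36 = 69.3035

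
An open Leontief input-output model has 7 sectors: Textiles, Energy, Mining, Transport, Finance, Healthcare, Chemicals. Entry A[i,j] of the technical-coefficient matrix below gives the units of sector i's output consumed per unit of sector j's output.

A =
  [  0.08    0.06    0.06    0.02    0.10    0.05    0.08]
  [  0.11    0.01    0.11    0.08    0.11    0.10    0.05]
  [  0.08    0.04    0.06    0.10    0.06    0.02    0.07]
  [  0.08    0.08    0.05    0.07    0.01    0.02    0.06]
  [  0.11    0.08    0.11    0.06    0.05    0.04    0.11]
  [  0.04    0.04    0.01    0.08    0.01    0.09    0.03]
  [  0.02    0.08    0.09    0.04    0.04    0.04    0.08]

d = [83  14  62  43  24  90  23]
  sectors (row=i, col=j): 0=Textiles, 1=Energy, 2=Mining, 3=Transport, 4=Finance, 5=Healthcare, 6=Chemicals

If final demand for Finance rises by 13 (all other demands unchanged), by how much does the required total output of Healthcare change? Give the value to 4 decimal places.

Form M = I − A:
  [  0.92   -0.06   -0.06   -0.02   -0.10   -0.05   -0.08]
  [ -0.11    0.99   -0.11   -0.08   -0.11   -0.10   -0.05]
  [ -0.08   -0.04    0.94   -0.10   -0.06   -0.02   -0.07]
  [ -0.08   -0.08   -0.05    0.93   -0.01   -0.02   -0.06]
  [ -0.11   -0.08   -0.11   -0.06    0.95   -0.04   -0.11]
  [ -0.04   -0.04   -0.01   -0.08   -0.01    0.91   -0.03]
  [ -0.02   -0.08   -0.09   -0.04   -0.04   -0.04    0.92]
Leontief inverse L = M⁻¹:
  [  1.1409    0.1066    0.1206    0.0700    0.1476    0.0912    0.1394]
  [  0.1841    1.0688    0.1766    0.1432    0.1624    0.1471    0.1211]
  [  0.1373    0.0858    1.1150    0.1469    0.1022    0.0547    0.1250]
  [  0.1295    0.1162    0.0974    1.1109    0.0499    0.0533    0.1051]
  [  0.1831    0.1361    0.1821    0.1221    1.1090    0.0884    0.1806]
  [  0.0755    0.0682    0.0405    0.1129    0.0339    1.1181    0.0612]
  [  0.0711    0.1176    0.1410    0.0869    0.0792    0.0749    1.1278]
Total output x = L · d:
  x_0 = 1.1409·83 + 0.1066·14 + 0.1206·62 + 0.0700·43 + 0.1476·24 + 0.0912·90 + 0.1394·23 = 121.6337
  x_1 = 0.1841·83 + 1.0688·14 + 0.1766·62 + 0.1432·43 + 0.1624·24 + 0.1471·90 + 0.1211·23 = 67.2672
  x_2 = 0.1373·83 + 0.0858·14 + 1.1150·62 + 0.1469·43 + 0.1022·24 + 0.0547·90 + 0.1250·23 = 98.2920
  x_3 = 0.1295·83 + 0.1162·14 + 0.0974·62 + 1.1109·43 + 0.0499·24 + 0.0533·90 + 0.1051·23 = 74.5973
  x_4 = 0.1831·83 + 0.1361·14 + 0.1821·62 + 0.1221·43 + 1.1090·24 + 0.0884·90 + 0.1806·23 = 72.3717
  x_5 = 0.0755·83 + 0.0682·14 + 0.0405·62 + 0.1129·43 + 0.0339·24 + 1.1181·90 + 0.0612·23 = 117.4380
  x_6 = 0.0711·83 + 0.1176·14 + 0.1410·62 + 0.0869·43 + 0.0792·24 + 0.0749·90 + 1.1278·23 = 54.6050
Δx_5 = L[5,4] · Δd_4 = 0.0339 · 13 = 0.4412

0.4412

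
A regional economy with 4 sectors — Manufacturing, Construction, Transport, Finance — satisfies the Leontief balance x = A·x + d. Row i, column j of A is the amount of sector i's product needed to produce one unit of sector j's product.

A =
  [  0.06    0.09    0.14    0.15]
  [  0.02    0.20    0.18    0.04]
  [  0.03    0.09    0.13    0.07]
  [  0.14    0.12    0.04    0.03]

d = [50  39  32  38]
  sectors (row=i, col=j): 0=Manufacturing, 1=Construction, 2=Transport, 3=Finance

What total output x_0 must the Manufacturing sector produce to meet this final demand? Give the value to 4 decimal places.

Form M = I − A:
  [  0.94   -0.09   -0.14   -0.15]
  [ -0.02    0.80   -0.18   -0.04]
  [ -0.03   -0.09    0.87   -0.07]
  [ -0.14   -0.12   -0.04    0.97]
Leontief inverse L = M⁻¹:
  [  1.1037    0.1784    0.2234    0.1942]
  [  0.0487    1.2992    0.2804    0.0813]
  [  0.0566    0.1561    1.1955    0.1015]
  [  0.1677    0.1929    0.1162    1.0732]
Total output x = L · d:
  x_0 = 1.1037·50 + 0.1784·39 + 0.2234·32 + 0.1942·38 = 76.6703
  x_1 = 0.0487·50 + 1.2992·39 + 0.2804·32 + 0.0813·38 = 65.1683
  x_2 = 0.0566·50 + 0.1561·39 + 1.1955·32 + 0.1015·38 = 51.0273
  x_3 = 0.1677·50 + 0.1929·39 + 0.1162·32 + 1.0732·38 = 60.4073

76.6703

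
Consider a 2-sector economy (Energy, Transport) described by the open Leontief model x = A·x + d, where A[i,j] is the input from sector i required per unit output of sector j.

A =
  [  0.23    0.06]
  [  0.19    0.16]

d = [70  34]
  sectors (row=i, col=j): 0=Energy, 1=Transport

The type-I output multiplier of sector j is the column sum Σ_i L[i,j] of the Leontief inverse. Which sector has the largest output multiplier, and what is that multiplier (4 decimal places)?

Energy (1.6210)

Form M = I − A:
  [  0.77   -0.06]
  [ -0.19    0.84]
Leontief inverse L = M⁻¹:
  [  1.3220    0.0944]
  [  0.2990    1.2118]
Total output x = L · d:
  x_0 = 1.3220·70 + 0.0944·34 = 95.7507
  x_1 = 0.2990·70 + 1.2118·34 = 62.1341
Output multipliers (column sums of L):
  Energy: 1.6210
  Transport: 1.3063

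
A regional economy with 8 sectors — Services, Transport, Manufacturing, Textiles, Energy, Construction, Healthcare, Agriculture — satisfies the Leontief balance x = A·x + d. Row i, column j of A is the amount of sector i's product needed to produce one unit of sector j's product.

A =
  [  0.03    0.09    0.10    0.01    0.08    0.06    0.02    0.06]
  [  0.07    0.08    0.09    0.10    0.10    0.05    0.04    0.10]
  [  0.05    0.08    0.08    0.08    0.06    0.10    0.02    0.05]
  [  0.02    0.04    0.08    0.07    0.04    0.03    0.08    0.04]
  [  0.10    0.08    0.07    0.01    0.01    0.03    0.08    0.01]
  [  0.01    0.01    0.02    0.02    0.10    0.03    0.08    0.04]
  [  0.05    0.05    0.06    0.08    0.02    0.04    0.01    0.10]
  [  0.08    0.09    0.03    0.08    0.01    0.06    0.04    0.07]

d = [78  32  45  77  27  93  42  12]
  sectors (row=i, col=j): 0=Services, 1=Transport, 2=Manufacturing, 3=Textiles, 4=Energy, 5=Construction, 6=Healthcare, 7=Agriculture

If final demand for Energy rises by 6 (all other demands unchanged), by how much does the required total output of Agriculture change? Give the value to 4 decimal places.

0.3502

Form M = I − A:
  [  0.97   -0.09   -0.10   -0.01   -0.08   -0.06   -0.02   -0.06]
  [ -0.07    0.92   -0.09   -0.10   -0.10   -0.05   -0.04   -0.10]
  [ -0.05   -0.08    0.92   -0.08   -0.06   -0.10   -0.02   -0.05]
  [ -0.02   -0.04   -0.08    0.93   -0.04   -0.03   -0.08   -0.04]
  [ -0.10   -0.08   -0.07   -0.01    0.99   -0.03   -0.08   -0.01]
  [ -0.01   -0.01   -0.02   -0.02   -0.10    0.97   -0.08   -0.04]
  [ -0.05   -0.05   -0.06   -0.08   -0.02   -0.04    0.99   -0.10]
  [ -0.08   -0.09   -0.03   -0.08   -0.01   -0.06   -0.04    0.93]
Leontief inverse L = M⁻¹:
  [  1.0769    0.1474    0.1559    0.0588    0.1266    0.1051    0.0587    0.1084]
  [  0.1318    1.1581    0.1682    0.1669    0.1592    0.1094    0.0948    0.1659]
  [  0.0969    0.1399    1.1424    0.1334    0.1139    0.1478    0.0668    0.1032]
  [  0.0572    0.0870    0.1291    1.1155    0.0763    0.0680    0.1125    0.0838]
  [  0.1365    0.1302    0.1228    0.0531    1.0537    0.0701    0.1079    0.0576]
  [  0.0420    0.0459    0.0548    0.0493    0.1228    1.0556    0.1059    0.0708]
  [  0.0883    0.1006    0.1095    0.1259    0.0597    0.0797    1.0454    0.1443]
  [  0.1214    0.1454    0.0872    0.1306    0.0584    0.1025    0.0790    1.1226]
Total output x = L · d:
  x_0 = 1.0769·78 + 0.1474·32 + 0.1559·45 + 0.0588·77 + 0.1266·27 + 0.1051·93 + 0.0587·42 + 0.1084·12 = 117.2297
  x_1 = 0.1318·78 + 1.1581·32 + 0.1682·45 + 0.1669·77 + 0.1592·27 + 0.1094·93 + 0.0948·42 + 0.1659·12 = 88.2094
  x_2 = 0.0969·78 + 0.1399·32 + 1.1424·45 + 0.1334·77 + 0.1139·27 + 0.1478·93 + 0.0668·42 + 0.1032·12 = 94.5744
  x_3 = 0.0572·78 + 0.0870·32 + 0.1291·45 + 1.1155·77 + 0.0763·27 + 0.0680·93 + 0.1125·42 + 0.0838·12 = 113.0638
  x_4 = 0.1365·78 + 0.1302·32 + 0.1228·45 + 0.0531·77 + 1.0537·27 + 0.0701·93 + 0.1079·42 + 0.0576·12 = 64.6220
  x_5 = 0.0420·78 + 0.0459·32 + 0.0548·45 + 0.0493·77 + 0.1228·27 + 1.0556·93 + 0.1059·42 + 0.0708·12 = 117.7948
  x_6 = 0.0883·78 + 0.1006·32 + 0.1095·45 + 0.1259·77 + 0.0597·27 + 0.0797·93 + 1.0454·42 + 0.1443·12 = 79.3906
  x_7 = 0.1214·78 + 0.1454·32 + 0.0872·45 + 0.1306·77 + 0.0584·27 + 0.1025·93 + 0.0790·42 + 1.1226·12 = 56.0098
Δx_7 = L[7,4] · Δd_4 = 0.0584 · 6 = 0.3502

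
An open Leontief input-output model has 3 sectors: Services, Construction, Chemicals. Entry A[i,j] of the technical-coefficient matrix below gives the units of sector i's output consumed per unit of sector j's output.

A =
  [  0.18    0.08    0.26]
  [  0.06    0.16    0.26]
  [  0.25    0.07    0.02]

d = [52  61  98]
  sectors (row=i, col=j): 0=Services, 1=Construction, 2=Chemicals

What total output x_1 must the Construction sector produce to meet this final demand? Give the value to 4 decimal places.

Form M = I − A:
  [  0.82   -0.08   -0.26]
  [ -0.06    0.84   -0.26]
  [ -0.25   -0.07    0.98]
Leontief inverse L = M⁻¹:
  [  1.3541    0.1625    0.4024]
  [  0.2082    1.2424    0.3849]
  [  0.3603    0.1302    1.1505]
Total output x = L · d:
  x_0 = 1.3541·52 + 0.1625·61 + 0.4024·98 = 119.7539
  x_1 = 0.2082·52 + 1.2424·61 + 0.3849·98 = 124.3299
  x_2 = 0.3603·52 + 0.1302·61 + 1.1505·98 = 139.4302

124.3299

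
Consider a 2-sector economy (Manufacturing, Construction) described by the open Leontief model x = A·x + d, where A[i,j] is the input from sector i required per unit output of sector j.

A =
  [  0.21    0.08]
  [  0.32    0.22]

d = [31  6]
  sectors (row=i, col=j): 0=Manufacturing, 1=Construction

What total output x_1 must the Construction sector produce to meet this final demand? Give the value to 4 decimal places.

24.8222

Form M = I − A:
  [  0.79   -0.08]
  [ -0.32    0.78]
Leontief inverse L = M⁻¹:
  [  1.3207    0.1355]
  [  0.5418    1.3376]
Total output x = L · d:
  x_0 = 1.3207·31 + 0.1355·6 = 41.7541
  x_1 = 0.5418·31 + 1.3376·6 = 24.8222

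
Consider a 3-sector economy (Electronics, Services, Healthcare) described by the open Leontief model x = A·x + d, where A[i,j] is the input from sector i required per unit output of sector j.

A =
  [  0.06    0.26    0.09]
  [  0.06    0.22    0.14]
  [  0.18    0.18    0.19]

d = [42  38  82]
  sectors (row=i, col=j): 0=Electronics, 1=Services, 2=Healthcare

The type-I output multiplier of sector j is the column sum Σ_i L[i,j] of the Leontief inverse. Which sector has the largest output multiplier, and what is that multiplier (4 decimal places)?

Services (2.2106)

Form M = I − A:
  [  0.94   -0.26   -0.09]
  [ -0.06    0.78   -0.14]
  [ -0.18   -0.18    0.81]
Leontief inverse L = M⁻¹:
  [  1.1288    0.4220    0.1984]
  [  0.1373    1.3867    0.2549]
  [  0.2814    0.4019    1.3353]
Total output x = L · d:
  x_0 = 1.1288·42 + 0.4220·38 + 0.1984·82 = 79.7100
  x_1 = 0.1373·42 + 1.3867·38 + 0.2549·82 = 79.3647
  x_2 = 0.2814·42 + 0.4019·38 + 1.3353·82 = 136.5845
Output multipliers (column sums of L):
  Electronics: 1.5474
  Services: 2.2106
  Healthcare: 1.7886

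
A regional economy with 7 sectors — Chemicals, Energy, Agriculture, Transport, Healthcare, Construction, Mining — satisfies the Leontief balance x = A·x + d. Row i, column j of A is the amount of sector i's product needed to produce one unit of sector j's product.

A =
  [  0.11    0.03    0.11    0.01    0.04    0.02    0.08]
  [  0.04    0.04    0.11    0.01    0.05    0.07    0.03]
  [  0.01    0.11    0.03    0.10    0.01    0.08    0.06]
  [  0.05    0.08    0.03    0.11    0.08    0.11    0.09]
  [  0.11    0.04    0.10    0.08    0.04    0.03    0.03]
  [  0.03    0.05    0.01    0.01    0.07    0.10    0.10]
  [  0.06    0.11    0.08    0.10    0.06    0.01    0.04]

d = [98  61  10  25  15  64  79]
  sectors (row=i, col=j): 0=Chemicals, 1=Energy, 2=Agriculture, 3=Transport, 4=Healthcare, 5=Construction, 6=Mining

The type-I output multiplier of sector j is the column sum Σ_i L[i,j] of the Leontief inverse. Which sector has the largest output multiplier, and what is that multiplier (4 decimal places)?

Form M = I − A:
  [  0.89   -0.03   -0.11   -0.01   -0.04   -0.02   -0.08]
  [ -0.04    0.96   -0.11   -0.01   -0.05   -0.07   -0.03]
  [ -0.01   -0.11    0.97   -0.10   -0.01   -0.08   -0.06]
  [ -0.05   -0.08   -0.03    0.89   -0.08   -0.11   -0.09]
  [ -0.11   -0.04   -0.10   -0.08    0.96   -0.03   -0.03]
  [ -0.03   -0.05   -0.01   -0.01   -0.07    0.90   -0.10]
  [ -0.06   -0.11   -0.08   -0.10   -0.06   -0.01    0.96]
Leontief inverse L = M⁻¹:
  [  1.1505    0.0782    0.1587    0.0521    0.0696    0.0558    0.1211]
  [  0.0703    1.0808    0.1464    0.0449    0.0765    0.1074    0.0666]
  [  0.0443    0.1566    1.0730    0.1403    0.0487    0.1285    0.1037]
  [  0.1052    0.1427    0.0920    1.1674    0.1319    0.1704    0.1503]
  [  0.1535    0.0901    0.1496    0.1258    1.0752    0.0758    0.0783]
  [  0.0675    0.0911    0.0531    0.0452    0.1032    1.1349    0.1375]
  [  0.1049    0.1632    0.1356    0.1500    0.0992    0.0608    1.0875]
Total output x = L · d:
  x_0 = 1.1505·98 + 0.0782·61 + 0.1587·10 + 0.0521·25 + 0.0696·15 + 0.0558·64 + 0.1211·79 = 134.5870
  x_1 = 0.0703·98 + 1.0808·61 + 0.1464·10 + 0.0449·25 + 0.0765·15 + 0.1074·64 + 0.0666·79 = 88.6885
  x_2 = 0.0443·98 + 0.1566·61 + 1.0730·10 + 0.1403·25 + 0.0487·15 + 0.1285·64 + 0.1037·79 = 45.2790
  x_3 = 0.1052·98 + 0.1427·61 + 0.0920·10 + 1.1674·25 + 0.1319·15 + 0.1704·64 + 0.1503·79 = 73.8704
  x_4 = 0.1535·98 + 0.0901·61 + 0.1496·10 + 0.1258·25 + 1.0752·15 + 0.0758·64 + 0.0783·79 = 52.3491
  x_5 = 0.0675·98 + 0.0911·61 + 0.0531·10 + 0.0452·25 + 0.1032·15 + 1.1349·64 + 0.1375·79 = 98.8795
  x_6 = 0.1049·98 + 0.1632·61 + 0.1356·10 + 0.1500·25 + 0.0992·15 + 0.0608·64 + 1.0875·79 = 116.6355
Output multipliers (column sums of L):
  Chemicals: 1.6963
  Energy: 1.8028
  Agriculture: 1.8083
  Transport: 1.7258
  Healthcare: 1.6044
  Construction: 1.7336
  Mining: 1.7449

Agriculture (1.8083)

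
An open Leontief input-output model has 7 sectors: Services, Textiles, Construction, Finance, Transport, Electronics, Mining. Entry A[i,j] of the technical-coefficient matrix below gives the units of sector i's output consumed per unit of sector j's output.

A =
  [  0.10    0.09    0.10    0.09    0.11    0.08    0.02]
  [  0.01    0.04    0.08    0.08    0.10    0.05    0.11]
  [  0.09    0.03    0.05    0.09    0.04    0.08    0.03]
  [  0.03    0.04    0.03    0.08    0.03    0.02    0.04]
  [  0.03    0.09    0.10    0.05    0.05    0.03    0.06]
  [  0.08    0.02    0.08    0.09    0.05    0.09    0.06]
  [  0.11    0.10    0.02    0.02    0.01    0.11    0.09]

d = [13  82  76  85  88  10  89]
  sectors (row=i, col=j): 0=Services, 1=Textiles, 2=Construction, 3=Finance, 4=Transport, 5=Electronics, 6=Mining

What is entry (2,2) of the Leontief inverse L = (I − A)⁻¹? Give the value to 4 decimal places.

L[2,2] = 1.0984

Form M = I − A:
  [  0.90   -0.09   -0.10   -0.09   -0.11   -0.08   -0.02]
  [ -0.01    0.96   -0.08   -0.08   -0.10   -0.05   -0.11]
  [ -0.09   -0.03    0.95   -0.09   -0.04   -0.08   -0.03]
  [ -0.03   -0.04   -0.03    0.92   -0.03   -0.02   -0.04]
  [ -0.03   -0.09   -0.10   -0.05    0.95   -0.03   -0.06]
  [ -0.08   -0.02   -0.08   -0.09   -0.05    0.91   -0.06]
  [ -0.11   -0.10   -0.02   -0.02   -0.01   -0.11    0.91]
Leontief inverse L = M⁻¹:
  [  1.1636    0.1486    0.1722    0.1687    0.1714    0.1443    0.0774]
  [  0.0628    1.0889    0.1292    0.1346    0.1387    0.1035    0.1592]
  [  0.1377    0.0707    1.0984    0.1454    0.0816    0.1266    0.0679]
  [  0.0580    0.0667    0.0581    1.1133    0.0546    0.0482    0.0670]
  [  0.0753    0.1304    0.1455    0.1020    1.0896    0.0773    0.1036]
  [  0.1368    0.0669    0.1334    0.1517    0.0947    1.1453    0.1039]
  [  0.1692    0.1502    0.0782    0.0823    0.0624    0.1720    1.1424]
Total output x = L · d:
  x_0 = 1.1636·13 + 0.1486·82 + 0.1722·76 + 0.1687·85 + 0.1714·88 + 0.1443·10 + 0.0774·89 = 78.1553
  x_1 = 0.0628·13 + 1.0889·82 + 0.1292·76 + 0.1346·85 + 0.1387·88 + 0.1035·10 + 0.1592·89 = 138.7765
  x_2 = 0.1377·13 + 0.0707·82 + 1.0984·76 + 0.1454·85 + 0.0816·88 + 0.1266·10 + 0.0679·89 = 117.9060
  x_3 = 0.0580·13 + 0.0667·82 + 0.0581·76 + 1.1133·85 + 0.0546·88 + 0.0482·10 + 0.0670·89 = 116.5120
  x_4 = 0.0753·13 + 0.1304·82 + 0.1455·76 + 0.1020·85 + 1.0896·88 + 0.0773·10 + 0.1036·89 = 137.2743
  x_5 = 0.1368·13 + 0.0669·82 + 0.1334·76 + 0.1517·85 + 0.0947·88 + 1.1453·10 + 0.1039·89 = 59.3298
  x_6 = 0.1692·13 + 0.1502·82 + 0.0782·76 + 0.0823·85 + 0.0624·88 + 0.1720·10 + 1.1424·89 = 136.3320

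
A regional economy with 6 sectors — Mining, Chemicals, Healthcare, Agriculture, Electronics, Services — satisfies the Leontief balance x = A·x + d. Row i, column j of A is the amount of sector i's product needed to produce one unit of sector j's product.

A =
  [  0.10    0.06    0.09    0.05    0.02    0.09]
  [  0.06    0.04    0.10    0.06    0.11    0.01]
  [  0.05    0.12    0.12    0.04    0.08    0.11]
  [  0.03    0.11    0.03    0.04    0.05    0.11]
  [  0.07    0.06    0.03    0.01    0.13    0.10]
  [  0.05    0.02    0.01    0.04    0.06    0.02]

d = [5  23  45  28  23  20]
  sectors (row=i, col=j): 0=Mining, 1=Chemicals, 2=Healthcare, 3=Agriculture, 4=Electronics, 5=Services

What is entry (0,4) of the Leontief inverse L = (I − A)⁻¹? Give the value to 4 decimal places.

Form M = I − A:
  [  0.90   -0.06   -0.09   -0.05   -0.02   -0.09]
  [ -0.06    0.96   -0.10   -0.06   -0.11   -0.01]
  [ -0.05   -0.12    0.88   -0.04   -0.08   -0.11]
  [ -0.03   -0.11   -0.03    0.96   -0.05   -0.11]
  [ -0.07   -0.06   -0.03   -0.01    0.87   -0.10]
  [ -0.05   -0.02   -0.01   -0.04   -0.06    0.98]
Leontief inverse L = M⁻¹:
  [  1.1408    0.1040    0.1349    0.0779    0.0657    0.1364]
  [  0.0992    1.0867    0.1427    0.0833    0.1619    0.0621]
  [  0.1002    0.1744    1.1759    0.0736    0.1482    0.1663]
  [  0.0640    0.1429    0.0640    1.0636    0.0965    0.1437]
  [  0.1109    0.0957    0.0652    0.0327    1.1818    0.1428]
  [  0.0707    0.0410    0.0284    0.0518    0.0845    1.0449]
Total output x = L · d:
  x_0 = 1.1408·5 + 0.1040·23 + 0.1349·45 + 0.0779·28 + 0.0657·23 + 0.1364·20 = 20.5902
  x_1 = 0.0992·5 + 1.0867·23 + 0.1427·45 + 0.0833·28 + 0.1619·23 + 0.0621·20 = 39.2070
  x_2 = 0.1002·5 + 0.1744·23 + 1.1759·45 + 0.0736·28 + 0.1482·23 + 0.1663·20 = 66.2222
  x_3 = 0.0640·5 + 0.1429·23 + 0.0640·45 + 1.0636·28 + 0.0965·23 + 0.1437·20 = 41.3590
  x_4 = 0.1109·5 + 0.0957·23 + 0.0652·45 + 0.0327·28 + 1.1818·23 + 0.1428·20 = 36.6444
  x_5 = 0.0707·5 + 0.0410·23 + 0.0284·45 + 0.0518·28 + 0.0845·23 + 1.0449·20 = 26.8662

L[0,4] = 0.0657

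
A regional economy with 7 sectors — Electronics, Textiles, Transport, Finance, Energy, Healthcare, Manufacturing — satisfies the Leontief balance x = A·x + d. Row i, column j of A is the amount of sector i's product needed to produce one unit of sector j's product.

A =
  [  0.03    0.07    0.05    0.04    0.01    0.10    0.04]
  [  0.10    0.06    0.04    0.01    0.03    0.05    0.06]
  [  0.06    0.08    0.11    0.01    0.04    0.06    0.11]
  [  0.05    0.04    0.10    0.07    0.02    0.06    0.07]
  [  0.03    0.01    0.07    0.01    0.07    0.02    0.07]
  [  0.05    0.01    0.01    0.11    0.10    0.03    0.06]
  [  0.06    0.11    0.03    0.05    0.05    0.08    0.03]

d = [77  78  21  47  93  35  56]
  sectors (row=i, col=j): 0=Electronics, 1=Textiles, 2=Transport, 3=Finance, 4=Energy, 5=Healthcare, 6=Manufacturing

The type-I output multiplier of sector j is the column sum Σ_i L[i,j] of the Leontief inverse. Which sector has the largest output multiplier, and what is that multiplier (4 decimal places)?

Manufacturing (1.7029)

Form M = I − A:
  [  0.97   -0.07   -0.05   -0.04   -0.01   -0.10   -0.04]
  [ -0.10    0.94   -0.04   -0.01   -0.03   -0.05   -0.06]
  [ -0.06   -0.08    0.89   -0.01   -0.04   -0.06   -0.11]
  [ -0.05   -0.04   -0.10    0.93   -0.02   -0.06   -0.07]
  [ -0.03   -0.01   -0.07   -0.01    0.93   -0.02   -0.07]
  [ -0.05   -0.01   -0.01   -0.11   -0.10    0.97   -0.06]
  [ -0.06   -0.11   -0.03   -0.05   -0.05   -0.08    0.97]
Leontief inverse L = M⁻¹:
  [  1.0620    0.0991    0.0786    0.0674    0.0375    0.1305    0.0745]
  [  0.1304    1.0931    0.0686    0.0337    0.0544    0.0849    0.0924]
  [  0.1040    0.1279    1.1521    0.0400    0.0755    0.1056    0.1577]
  [  0.0875    0.0802    0.1410    1.0999    0.0502    0.1003    0.1138]
  [  0.0535    0.0371    0.0974    0.0262    1.0920    0.0458    0.0991]
  [  0.0786    0.0395    0.0466    0.1365    0.1265    1.0629    0.0957]
  [  0.0974    0.1434    0.0644    0.0785    0.0801    0.1162    1.0698]
Total output x = L · d:
  x_0 = 1.0620·77 + 0.0991·78 + 0.0786·21 + 0.0674·47 + 0.0375·93 + 0.1305·35 + 0.0745·56 = 106.5542
  x_1 = 0.1304·77 + 1.0931·78 + 0.0686·21 + 0.0337·47 + 0.0544·93 + 0.0849·35 + 0.0924·56 = 111.5358
  x_2 = 0.1040·77 + 0.1279·78 + 1.1521·21 + 0.0400·47 + 0.0755·93 + 0.1056·35 + 0.1577·56 = 63.6135
  x_3 = 0.0875·77 + 0.0802·78 + 0.1410·21 + 1.0999·47 + 0.0502·93 + 0.1003·35 + 0.1138·56 = 82.1961
  x_4 = 0.0535·77 + 0.0371·78 + 0.0974·21 + 0.0262·47 + 1.0920·93 + 0.0458·35 + 0.0991·56 = 118.9943
  x_5 = 0.0786·77 + 0.0395·78 + 0.0466·21 + 0.1365·47 + 0.1265·93 + 1.0629·35 + 0.0957·56 = 70.8550
  x_6 = 0.0974·77 + 0.1434·78 + 0.0644·21 + 0.0785·47 + 0.0801·93 + 0.1162·35 + 1.0698·56 = 95.1531
Output multipliers (column sums of L):
  Electronics: 1.6134
  Textiles: 1.6203
  Transport: 1.6488
  Finance: 1.4824
  Energy: 1.5162
  Healthcare: 1.6462
  Manufacturing: 1.7029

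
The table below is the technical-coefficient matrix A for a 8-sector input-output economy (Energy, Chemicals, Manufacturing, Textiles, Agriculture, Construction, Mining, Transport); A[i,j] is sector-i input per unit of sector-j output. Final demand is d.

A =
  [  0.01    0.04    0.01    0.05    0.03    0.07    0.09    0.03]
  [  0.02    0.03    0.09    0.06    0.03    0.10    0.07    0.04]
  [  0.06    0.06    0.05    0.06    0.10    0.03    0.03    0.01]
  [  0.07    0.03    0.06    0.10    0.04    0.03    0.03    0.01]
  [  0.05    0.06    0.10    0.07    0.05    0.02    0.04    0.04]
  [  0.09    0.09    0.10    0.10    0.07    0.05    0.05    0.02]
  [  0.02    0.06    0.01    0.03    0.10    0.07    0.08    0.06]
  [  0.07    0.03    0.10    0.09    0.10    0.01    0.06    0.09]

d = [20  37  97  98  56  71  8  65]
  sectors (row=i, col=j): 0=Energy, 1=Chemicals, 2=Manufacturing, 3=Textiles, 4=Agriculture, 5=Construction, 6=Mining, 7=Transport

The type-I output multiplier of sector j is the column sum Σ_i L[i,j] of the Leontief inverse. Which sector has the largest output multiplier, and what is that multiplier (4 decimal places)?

Textiles (1.9916)

Form M = I − A:
  [  0.99   -0.04   -0.01   -0.05   -0.03   -0.07   -0.09   -0.03]
  [ -0.02    0.97   -0.09   -0.06   -0.03   -0.10   -0.07   -0.04]
  [ -0.06   -0.06    0.95   -0.06   -0.10   -0.03   -0.03   -0.01]
  [ -0.07   -0.03   -0.06    0.90   -0.04   -0.03   -0.03   -0.01]
  [ -0.05   -0.06   -0.10   -0.07    0.95   -0.02   -0.04   -0.04]
  [ -0.09   -0.09   -0.10   -0.10   -0.07    0.95   -0.05   -0.02]
  [ -0.02   -0.06   -0.01   -0.03   -0.10   -0.07    0.92   -0.06]
  [ -0.07   -0.03   -0.10   -0.09   -0.10   -0.01   -0.06    0.91]
Leontief inverse L = M⁻¹:
  [  1.0397    0.0715    0.0482    0.0916    0.0699    0.0997    0.1236    0.0524]
  [  0.0620    1.0726    0.1410    0.1164    0.0843    0.1363    0.1114    0.0661]
  [  0.0924    0.0946    1.0950    0.1079    0.1408    0.0630    0.0671    0.0324]
  [  0.1007    0.0607    0.0972    1.1449    0.0776    0.0596    0.0635    0.0285]
  [  0.0860    0.0963    0.1467    0.1216    1.0981    0.0546    0.0794    0.0647]
  [  0.1366    0.1387    0.1610    0.1683    0.1299    1.0986    0.1033    0.0509]
  [  0.0583    0.1005    0.0640    0.0843    0.1510    0.1065    1.1234    0.0910]
  [  0.1169    0.0760    0.1604    0.1567    0.1634    0.0501    0.1108    1.1252]
Total output x = L · d:
  x_0 = 1.0397·20 + 0.0715·37 + 0.0482·97 + 0.0916·98 + 0.0699·56 + 0.0997·71 + 0.1236·8 + 0.0524·65 = 52.4751
  x_1 = 0.0620·20 + 1.0726·37 + 0.1410·97 + 0.1164·98 + 0.0843·56 + 0.1363·71 + 0.1114·8 + 0.0661·65 = 85.5867
  x_2 = 0.0924·20 + 0.0946·37 + 1.0950·97 + 0.1079·98 + 0.1408·56 + 0.0630·71 + 0.0671·8 + 0.0324·65 = 137.1321
  x_3 = 0.1007·20 + 0.0607·37 + 0.0972·97 + 1.1449·98 + 0.0776·56 + 0.0596·71 + 0.0635·8 + 0.0285·65 = 136.8354
  x_4 = 0.0860·20 + 0.0963·37 + 0.1467·97 + 0.1216·98 + 1.0981·56 + 0.0546·71 + 0.0794·8 + 0.0647·65 = 101.6430
  x_5 = 0.1366·20 + 0.1387·37 + 0.1610·97 + 0.1683·98 + 0.1299·56 + 1.0986·71 + 0.1033·8 + 0.0509·65 = 129.3756
  x_6 = 0.0583·20 + 0.1005·37 + 0.0640·97 + 0.0843·98 + 0.1510·56 + 0.1065·71 + 1.1234·8 + 0.0910·65 = 50.2711
  x_7 = 0.1169·20 + 0.0760·37 + 0.1604·97 + 0.1567·98 + 0.1634·56 + 0.0501·71 + 0.1108·8 + 1.1252·65 = 122.7951
Output multipliers (column sums of L):
  Energy: 1.6927
  Chemicals: 1.7109
  Manufacturing: 1.9134
  Textiles: 1.9916
  Agriculture: 1.9150
  Construction: 1.6683
  Mining: 1.7826
  Transport: 1.5112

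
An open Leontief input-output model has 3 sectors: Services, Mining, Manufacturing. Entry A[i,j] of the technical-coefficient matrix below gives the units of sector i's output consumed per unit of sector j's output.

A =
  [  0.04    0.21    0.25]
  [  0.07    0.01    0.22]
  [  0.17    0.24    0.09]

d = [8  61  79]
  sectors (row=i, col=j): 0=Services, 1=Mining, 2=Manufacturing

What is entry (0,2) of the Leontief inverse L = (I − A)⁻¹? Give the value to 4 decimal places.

L[0,2] = 0.3933

Form M = I − A:
  [  0.96   -0.21   -0.25]
  [ -0.07    0.99   -0.22]
  [ -0.17   -0.24    0.91]
Leontief inverse L = M⁻¹:
  [  1.1358    0.3363    0.3933]
  [  0.1354    1.1131    0.3063]
  [  0.2479    0.3564    1.2532]
Total output x = L · d:
  x_0 = 1.1358·8 + 0.3363·61 + 0.3933·79 = 60.6750
  x_1 = 0.1354·8 + 1.1131·61 + 0.3063·79 = 93.1780
  x_2 = 0.2479·8 + 0.3564·61 + 1.2532·79 = 122.7225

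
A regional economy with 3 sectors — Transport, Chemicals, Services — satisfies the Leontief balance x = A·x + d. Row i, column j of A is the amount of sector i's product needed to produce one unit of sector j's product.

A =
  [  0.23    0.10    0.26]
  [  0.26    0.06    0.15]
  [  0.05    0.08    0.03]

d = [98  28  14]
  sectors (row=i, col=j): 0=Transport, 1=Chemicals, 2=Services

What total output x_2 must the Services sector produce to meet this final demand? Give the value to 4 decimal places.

Form M = I − A:
  [  0.77   -0.10   -0.26]
  [ -0.26    0.94   -0.15]
  [ -0.05   -0.08    0.97]
Leontief inverse L = M⁻¹:
  [  1.3859    0.1814    0.3995]
  [  0.4000    1.1304    0.2820]
  [  0.1044    0.1026    1.0748]
Total output x = L · d:
  x_0 = 1.3859·98 + 0.1814·28 + 0.3995·14 = 146.4932
  x_1 = 0.4000·98 + 1.1304·28 + 0.2820·14 = 74.7992
  x_2 = 0.1044·98 + 0.1026·28 + 1.0748·14 = 28.1532

28.1532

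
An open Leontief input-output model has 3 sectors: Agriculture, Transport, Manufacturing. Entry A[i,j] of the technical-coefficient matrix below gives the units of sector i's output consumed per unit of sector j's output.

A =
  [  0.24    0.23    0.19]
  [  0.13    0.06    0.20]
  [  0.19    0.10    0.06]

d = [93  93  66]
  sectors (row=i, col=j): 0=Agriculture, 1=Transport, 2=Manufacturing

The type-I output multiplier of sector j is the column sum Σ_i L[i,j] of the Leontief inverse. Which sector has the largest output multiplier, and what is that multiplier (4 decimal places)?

Form M = I − A:
  [  0.76   -0.23   -0.19]
  [ -0.13    0.94   -0.20]
  [ -0.19   -0.10    0.94]
Leontief inverse L = M⁻¹:
  [  1.4811    0.4034    0.3852]
  [  0.2747    1.1633    0.3030]
  [  0.3286    0.2053    1.1739]
Total output x = L · d:
  x_0 = 1.4811·93 + 0.4034·93 + 0.3852·66 = 200.6771
  x_1 = 0.2747·93 + 1.1633·93 + 0.3030·66 = 153.7384
  x_2 = 0.3286·93 + 0.2053·93 + 1.1739·66 = 127.1303
Output multipliers (column sums of L):
  Agriculture: 2.0844
  Transport: 1.7720
  Manufacturing: 1.8622

Agriculture (2.0844)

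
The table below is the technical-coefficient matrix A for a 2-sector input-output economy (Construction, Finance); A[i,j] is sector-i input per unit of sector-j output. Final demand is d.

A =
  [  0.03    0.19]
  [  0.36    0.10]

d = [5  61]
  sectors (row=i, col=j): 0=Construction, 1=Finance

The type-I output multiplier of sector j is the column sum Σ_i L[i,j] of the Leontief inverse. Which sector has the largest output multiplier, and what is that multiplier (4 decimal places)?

Form M = I − A:
  [  0.97   -0.19]
  [ -0.36    0.90]
Leontief inverse L = M⁻¹:
  [  1.1186    0.2361]
  [  0.4474    1.2056]
Total output x = L · d:
  x_0 = 1.1186·5 + 0.2361·61 = 19.9975
  x_1 = 0.4474·5 + 1.2056·61 = 75.7768
Output multipliers (column sums of L):
  Construction: 1.5660
  Finance: 1.4417

Construction (1.5660)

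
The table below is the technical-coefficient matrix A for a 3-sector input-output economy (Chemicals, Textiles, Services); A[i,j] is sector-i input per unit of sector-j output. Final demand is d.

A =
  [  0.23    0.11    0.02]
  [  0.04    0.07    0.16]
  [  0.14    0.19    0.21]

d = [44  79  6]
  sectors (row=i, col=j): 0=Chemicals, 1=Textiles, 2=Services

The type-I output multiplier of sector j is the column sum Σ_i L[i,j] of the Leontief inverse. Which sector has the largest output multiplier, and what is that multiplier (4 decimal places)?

Form M = I − A:
  [  0.77   -0.11   -0.02]
  [ -0.04    0.93   -0.16]
  [ -0.14   -0.19    0.79]
Leontief inverse L = M⁻¹:
  [  1.3199    0.1700    0.0678]
  [  0.1012    1.1347    0.2324]
  [  0.2582    0.3030    1.3337]
Total output x = L · d:
  x_0 = 1.3199·44 + 0.1700·79 + 0.0678·6 = 71.9090
  x_1 = 0.1012·44 + 1.1347·79 + 0.2324·6 = 95.4893
  x_2 = 0.2582·44 + 0.3030·79 + 1.3337·6 = 43.3041
Output multipliers (column sums of L):
  Chemicals: 1.6793
  Textiles: 1.6077
  Services: 1.6339

Chemicals (1.6793)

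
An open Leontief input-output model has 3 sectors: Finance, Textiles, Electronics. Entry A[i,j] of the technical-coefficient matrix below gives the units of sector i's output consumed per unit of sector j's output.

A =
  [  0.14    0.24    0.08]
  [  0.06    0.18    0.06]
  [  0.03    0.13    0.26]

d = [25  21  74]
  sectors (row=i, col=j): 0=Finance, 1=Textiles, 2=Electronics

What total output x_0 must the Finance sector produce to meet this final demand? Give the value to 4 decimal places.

49.5413

Form M = I − A:
  [  0.86   -0.24   -0.08]
  [ -0.06    0.82   -0.06]
  [ -0.03   -0.13    0.74]
Leontief inverse L = M⁻¹:
  [  1.1945    0.3749    0.1595]
  [  0.0921    1.2643    0.1125]
  [  0.0646    0.2373    1.3776]
Total output x = L · d:
  x_0 = 1.1945·25 + 0.3749·21 + 0.1595·74 = 49.5413
  x_1 = 0.0921·25 + 1.2643·21 + 0.1125·74 = 37.1766
  x_2 = 0.0646·25 + 0.2373·21 + 1.3776·74 = 108.5395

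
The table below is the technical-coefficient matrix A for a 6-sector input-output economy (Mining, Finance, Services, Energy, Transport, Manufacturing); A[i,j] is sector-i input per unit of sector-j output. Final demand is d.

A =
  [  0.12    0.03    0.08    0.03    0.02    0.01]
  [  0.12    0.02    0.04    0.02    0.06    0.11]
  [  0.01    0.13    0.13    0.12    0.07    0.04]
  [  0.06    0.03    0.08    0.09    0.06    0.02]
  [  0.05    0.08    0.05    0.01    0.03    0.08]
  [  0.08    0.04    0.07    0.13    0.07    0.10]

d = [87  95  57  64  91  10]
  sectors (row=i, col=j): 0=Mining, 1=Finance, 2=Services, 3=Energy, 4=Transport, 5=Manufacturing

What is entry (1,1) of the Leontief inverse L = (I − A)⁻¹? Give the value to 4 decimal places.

Form M = I − A:
  [  0.88   -0.03   -0.08   -0.03   -0.02   -0.01]
  [ -0.12    0.98   -0.04   -0.02   -0.06   -0.11]
  [ -0.01   -0.13    0.87   -0.12   -0.07   -0.04]
  [ -0.06   -0.03   -0.08    0.91   -0.06   -0.02]
  [ -0.05   -0.08   -0.05   -0.01    0.97   -0.08]
  [ -0.08   -0.04   -0.07   -0.13   -0.07    0.90]
Leontief inverse L = M⁻¹:
  [  1.1548    0.0576    0.1192    0.0598    0.0419    0.0302]
  [  0.1667    1.0519    0.0860    0.0614    0.0889    0.1435]
  [  0.0648    0.1789    1.1939    0.1776    0.1160    0.0899]
  [  0.0962    0.0631    0.1243    1.1276    0.0880    0.0472]
  [  0.0888    0.1065    0.0869    0.0445    1.0565    0.1128]
  [  0.1359    0.0832    0.1320    0.1882    0.1116    1.1428]
Total output x = L · d:
  x_0 = 1.1548·87 + 0.0576·95 + 0.1192·57 + 0.0598·64 + 0.0419·91 + 0.0302·10 = 120.6755
  x_1 = 0.1667·87 + 1.0519·95 + 0.0860·57 + 0.0614·64 + 0.0889·91 + 0.1435·10 = 132.7900
  x_2 = 0.0648·87 + 0.1789·95 + 1.1939·57 + 0.1776·64 + 0.1160·91 + 0.0899·10 = 113.5154
  x_3 = 0.0962·87 + 0.0631·95 + 0.1243·57 + 1.1276·64 + 0.0880·91 + 0.0472·10 = 102.0853
  x_4 = 0.0888·87 + 0.1065·95 + 0.0869·57 + 0.0445·64 + 1.0565·91 + 0.1128·10 = 122.9108
  x_5 = 0.1359·87 + 0.0832·95 + 0.1320·57 + 0.1882·64 + 0.1116·91 + 1.1428·10 = 60.8740

L[1,1] = 1.0519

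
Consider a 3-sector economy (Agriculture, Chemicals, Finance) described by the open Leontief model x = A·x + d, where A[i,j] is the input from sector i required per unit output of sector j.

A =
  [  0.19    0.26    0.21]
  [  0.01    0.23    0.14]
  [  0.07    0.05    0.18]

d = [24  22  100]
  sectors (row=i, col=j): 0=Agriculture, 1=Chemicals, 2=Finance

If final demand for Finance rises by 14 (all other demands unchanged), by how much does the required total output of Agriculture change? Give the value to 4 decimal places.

Form M = I − A:
  [  0.81   -0.26   -0.21]
  [ -0.01    0.77   -0.14]
  [ -0.07   -0.05    0.82]
Leontief inverse L = M⁻¹:
  [  1.2752    0.4568    0.4046]
  [  0.0368    1.3264    0.2359]
  [  0.1111    0.1199    1.2684]
Total output x = L · d:
  x_0 = 1.2752·24 + 0.4568·22 + 0.4046·100 = 81.1114
  x_1 = 0.0368·24 + 1.3264·22 + 0.2359·100 = 53.6515
  x_2 = 0.1111·24 + 0.1199·22 + 1.2684·100 = 132.1468
Δx_0 = L[0,2] · Δd_2 = 0.4046 · 14 = 5.6639

5.6639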